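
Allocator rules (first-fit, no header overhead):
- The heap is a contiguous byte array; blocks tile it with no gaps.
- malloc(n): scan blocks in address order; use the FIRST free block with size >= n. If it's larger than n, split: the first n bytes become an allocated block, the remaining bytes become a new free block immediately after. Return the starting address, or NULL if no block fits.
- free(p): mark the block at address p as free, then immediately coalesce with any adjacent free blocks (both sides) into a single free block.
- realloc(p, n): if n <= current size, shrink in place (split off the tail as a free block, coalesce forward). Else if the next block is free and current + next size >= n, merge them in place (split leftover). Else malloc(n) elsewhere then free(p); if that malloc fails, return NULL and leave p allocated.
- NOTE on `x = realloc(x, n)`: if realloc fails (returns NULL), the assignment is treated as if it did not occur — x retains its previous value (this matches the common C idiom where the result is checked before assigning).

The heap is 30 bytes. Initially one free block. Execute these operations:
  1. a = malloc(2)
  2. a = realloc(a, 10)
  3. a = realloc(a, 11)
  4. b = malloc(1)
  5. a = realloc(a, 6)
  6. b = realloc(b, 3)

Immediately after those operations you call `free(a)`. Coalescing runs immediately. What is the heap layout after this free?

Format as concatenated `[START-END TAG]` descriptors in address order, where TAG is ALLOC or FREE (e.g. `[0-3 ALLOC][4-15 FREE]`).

Op 1: a = malloc(2) -> a = 0; heap: [0-1 ALLOC][2-29 FREE]
Op 2: a = realloc(a, 10) -> a = 0; heap: [0-9 ALLOC][10-29 FREE]
Op 3: a = realloc(a, 11) -> a = 0; heap: [0-10 ALLOC][11-29 FREE]
Op 4: b = malloc(1) -> b = 11; heap: [0-10 ALLOC][11-11 ALLOC][12-29 FREE]
Op 5: a = realloc(a, 6) -> a = 0; heap: [0-5 ALLOC][6-10 FREE][11-11 ALLOC][12-29 FREE]
Op 6: b = realloc(b, 3) -> b = 11; heap: [0-5 ALLOC][6-10 FREE][11-13 ALLOC][14-29 FREE]
free(a): a = 0 -> block [0-5 ALLOC]; mark free, coalesce with adjacent free neighbors -> [0-10 FREE][11-13 ALLOC][14-29 FREE]

Answer: [0-10 FREE][11-13 ALLOC][14-29 FREE]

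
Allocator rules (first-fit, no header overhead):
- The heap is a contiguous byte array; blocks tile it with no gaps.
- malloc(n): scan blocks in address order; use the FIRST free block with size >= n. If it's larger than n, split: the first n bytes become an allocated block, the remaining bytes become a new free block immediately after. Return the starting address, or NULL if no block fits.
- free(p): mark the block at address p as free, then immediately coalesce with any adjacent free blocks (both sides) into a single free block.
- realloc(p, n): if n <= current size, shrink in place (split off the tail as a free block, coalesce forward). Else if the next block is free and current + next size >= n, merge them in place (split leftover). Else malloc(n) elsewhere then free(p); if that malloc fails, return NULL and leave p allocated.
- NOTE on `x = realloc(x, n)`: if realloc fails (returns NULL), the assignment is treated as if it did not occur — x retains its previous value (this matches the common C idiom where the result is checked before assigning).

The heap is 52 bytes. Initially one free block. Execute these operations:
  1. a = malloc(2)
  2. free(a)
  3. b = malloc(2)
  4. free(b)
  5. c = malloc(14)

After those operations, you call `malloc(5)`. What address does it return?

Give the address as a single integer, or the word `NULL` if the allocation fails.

Op 1: a = malloc(2) -> a = 0; heap: [0-1 ALLOC][2-51 FREE]
Op 2: free(a) -> (freed a); heap: [0-51 FREE]
Op 3: b = malloc(2) -> b = 0; heap: [0-1 ALLOC][2-51 FREE]
Op 4: free(b) -> (freed b); heap: [0-51 FREE]
Op 5: c = malloc(14) -> c = 0; heap: [0-13 ALLOC][14-51 FREE]
malloc(5): first-fit scan over [0-13 ALLOC][14-51 FREE] -> 14

Answer: 14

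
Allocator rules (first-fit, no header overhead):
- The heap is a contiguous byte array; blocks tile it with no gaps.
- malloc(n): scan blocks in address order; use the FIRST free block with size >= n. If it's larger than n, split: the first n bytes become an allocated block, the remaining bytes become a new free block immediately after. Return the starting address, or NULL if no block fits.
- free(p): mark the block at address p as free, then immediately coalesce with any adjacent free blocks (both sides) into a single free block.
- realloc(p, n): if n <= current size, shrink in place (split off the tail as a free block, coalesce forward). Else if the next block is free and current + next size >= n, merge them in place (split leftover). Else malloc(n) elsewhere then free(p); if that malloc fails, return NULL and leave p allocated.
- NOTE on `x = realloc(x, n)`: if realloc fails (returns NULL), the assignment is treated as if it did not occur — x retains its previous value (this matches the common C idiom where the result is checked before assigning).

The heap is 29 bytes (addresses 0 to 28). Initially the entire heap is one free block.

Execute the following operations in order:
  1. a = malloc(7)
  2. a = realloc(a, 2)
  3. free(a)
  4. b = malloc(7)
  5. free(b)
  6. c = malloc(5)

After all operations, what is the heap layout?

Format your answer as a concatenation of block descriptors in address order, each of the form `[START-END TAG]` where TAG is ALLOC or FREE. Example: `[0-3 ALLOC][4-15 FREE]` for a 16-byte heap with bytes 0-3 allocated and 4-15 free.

Answer: [0-4 ALLOC][5-28 FREE]

Derivation:
Op 1: a = malloc(7) -> a = 0; heap: [0-6 ALLOC][7-28 FREE]
Op 2: a = realloc(a, 2) -> a = 0; heap: [0-1 ALLOC][2-28 FREE]
Op 3: free(a) -> (freed a); heap: [0-28 FREE]
Op 4: b = malloc(7) -> b = 0; heap: [0-6 ALLOC][7-28 FREE]
Op 5: free(b) -> (freed b); heap: [0-28 FREE]
Op 6: c = malloc(5) -> c = 0; heap: [0-4 ALLOC][5-28 FREE]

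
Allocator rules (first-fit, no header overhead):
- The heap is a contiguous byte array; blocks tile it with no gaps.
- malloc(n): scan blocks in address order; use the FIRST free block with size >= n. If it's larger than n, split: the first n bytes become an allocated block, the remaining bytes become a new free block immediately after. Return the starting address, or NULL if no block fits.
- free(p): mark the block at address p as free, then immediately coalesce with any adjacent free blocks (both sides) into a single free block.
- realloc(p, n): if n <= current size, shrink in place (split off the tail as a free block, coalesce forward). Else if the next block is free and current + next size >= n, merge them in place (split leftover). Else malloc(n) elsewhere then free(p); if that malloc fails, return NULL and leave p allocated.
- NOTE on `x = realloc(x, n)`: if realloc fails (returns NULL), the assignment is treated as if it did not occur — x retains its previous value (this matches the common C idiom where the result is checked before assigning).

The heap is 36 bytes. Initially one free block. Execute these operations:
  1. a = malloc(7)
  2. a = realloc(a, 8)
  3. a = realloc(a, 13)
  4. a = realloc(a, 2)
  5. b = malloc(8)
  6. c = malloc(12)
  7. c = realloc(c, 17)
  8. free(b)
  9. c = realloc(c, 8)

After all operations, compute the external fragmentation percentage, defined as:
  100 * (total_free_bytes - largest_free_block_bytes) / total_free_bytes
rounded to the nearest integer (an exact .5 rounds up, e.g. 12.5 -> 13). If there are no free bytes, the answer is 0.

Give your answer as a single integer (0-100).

Answer: 31

Derivation:
Op 1: a = malloc(7) -> a = 0; heap: [0-6 ALLOC][7-35 FREE]
Op 2: a = realloc(a, 8) -> a = 0; heap: [0-7 ALLOC][8-35 FREE]
Op 3: a = realloc(a, 13) -> a = 0; heap: [0-12 ALLOC][13-35 FREE]
Op 4: a = realloc(a, 2) -> a = 0; heap: [0-1 ALLOC][2-35 FREE]
Op 5: b = malloc(8) -> b = 2; heap: [0-1 ALLOC][2-9 ALLOC][10-35 FREE]
Op 6: c = malloc(12) -> c = 10; heap: [0-1 ALLOC][2-9 ALLOC][10-21 ALLOC][22-35 FREE]
Op 7: c = realloc(c, 17) -> c = 10; heap: [0-1 ALLOC][2-9 ALLOC][10-26 ALLOC][27-35 FREE]
Op 8: free(b) -> (freed b); heap: [0-1 ALLOC][2-9 FREE][10-26 ALLOC][27-35 FREE]
Op 9: c = realloc(c, 8) -> c = 10; heap: [0-1 ALLOC][2-9 FREE][10-17 ALLOC][18-35 FREE]
Free blocks: [8 18] total_free=26 largest=18 -> 100*(26-18)/26 = 800/26 ≈ 30.769 -> rounds to 31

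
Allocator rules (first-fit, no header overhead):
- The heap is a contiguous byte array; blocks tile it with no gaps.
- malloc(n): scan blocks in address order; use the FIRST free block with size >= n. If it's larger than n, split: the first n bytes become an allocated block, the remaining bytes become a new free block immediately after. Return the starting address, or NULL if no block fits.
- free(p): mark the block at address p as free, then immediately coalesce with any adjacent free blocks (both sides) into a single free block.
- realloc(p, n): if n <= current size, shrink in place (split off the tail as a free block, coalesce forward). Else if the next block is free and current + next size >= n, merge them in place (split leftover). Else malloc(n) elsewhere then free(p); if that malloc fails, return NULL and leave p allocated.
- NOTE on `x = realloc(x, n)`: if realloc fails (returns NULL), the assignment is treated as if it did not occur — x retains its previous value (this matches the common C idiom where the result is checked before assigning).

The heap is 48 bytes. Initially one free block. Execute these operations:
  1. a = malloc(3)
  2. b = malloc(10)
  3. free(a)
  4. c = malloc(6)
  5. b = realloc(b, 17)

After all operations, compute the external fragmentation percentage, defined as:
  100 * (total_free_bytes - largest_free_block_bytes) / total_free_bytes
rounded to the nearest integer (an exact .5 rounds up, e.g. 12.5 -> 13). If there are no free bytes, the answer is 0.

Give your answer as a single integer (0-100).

Op 1: a = malloc(3) -> a = 0; heap: [0-2 ALLOC][3-47 FREE]
Op 2: b = malloc(10) -> b = 3; heap: [0-2 ALLOC][3-12 ALLOC][13-47 FREE]
Op 3: free(a) -> (freed a); heap: [0-2 FREE][3-12 ALLOC][13-47 FREE]
Op 4: c = malloc(6) -> c = 13; heap: [0-2 FREE][3-12 ALLOC][13-18 ALLOC][19-47 FREE]
Op 5: b = realloc(b, 17) -> b = 19; heap: [0-12 FREE][13-18 ALLOC][19-35 ALLOC][36-47 FREE]
Free blocks: [13 12] total_free=25 largest=13 -> 100*(25-13)/25 = 1200/25 = 48

Answer: 48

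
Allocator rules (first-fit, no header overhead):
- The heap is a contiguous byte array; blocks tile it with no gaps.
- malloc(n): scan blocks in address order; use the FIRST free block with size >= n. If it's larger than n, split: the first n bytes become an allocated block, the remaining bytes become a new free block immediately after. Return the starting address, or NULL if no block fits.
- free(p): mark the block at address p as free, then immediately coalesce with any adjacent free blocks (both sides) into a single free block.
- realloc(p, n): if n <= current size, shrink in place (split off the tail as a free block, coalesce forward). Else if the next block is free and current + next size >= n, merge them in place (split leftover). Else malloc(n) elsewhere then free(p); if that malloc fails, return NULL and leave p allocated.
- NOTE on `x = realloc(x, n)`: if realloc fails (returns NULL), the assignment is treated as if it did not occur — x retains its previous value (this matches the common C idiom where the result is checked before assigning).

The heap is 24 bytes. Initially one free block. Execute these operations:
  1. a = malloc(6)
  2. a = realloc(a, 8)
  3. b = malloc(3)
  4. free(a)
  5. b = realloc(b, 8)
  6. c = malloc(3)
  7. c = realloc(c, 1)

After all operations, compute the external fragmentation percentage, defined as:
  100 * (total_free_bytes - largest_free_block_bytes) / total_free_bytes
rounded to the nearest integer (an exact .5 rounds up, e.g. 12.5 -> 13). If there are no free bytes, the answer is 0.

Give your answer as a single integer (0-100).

Op 1: a = malloc(6) -> a = 0; heap: [0-5 ALLOC][6-23 FREE]
Op 2: a = realloc(a, 8) -> a = 0; heap: [0-7 ALLOC][8-23 FREE]
Op 3: b = malloc(3) -> b = 8; heap: [0-7 ALLOC][8-10 ALLOC][11-23 FREE]
Op 4: free(a) -> (freed a); heap: [0-7 FREE][8-10 ALLOC][11-23 FREE]
Op 5: b = realloc(b, 8) -> b = 8; heap: [0-7 FREE][8-15 ALLOC][16-23 FREE]
Op 6: c = malloc(3) -> c = 0; heap: [0-2 ALLOC][3-7 FREE][8-15 ALLOC][16-23 FREE]
Op 7: c = realloc(c, 1) -> c = 0; heap: [0-0 ALLOC][1-7 FREE][8-15 ALLOC][16-23 FREE]
Free blocks: [7 8] total_free=15 largest=8 -> 100*(15-8)/15 = 700/15 ≈ 46.667 -> rounds to 47

Answer: 47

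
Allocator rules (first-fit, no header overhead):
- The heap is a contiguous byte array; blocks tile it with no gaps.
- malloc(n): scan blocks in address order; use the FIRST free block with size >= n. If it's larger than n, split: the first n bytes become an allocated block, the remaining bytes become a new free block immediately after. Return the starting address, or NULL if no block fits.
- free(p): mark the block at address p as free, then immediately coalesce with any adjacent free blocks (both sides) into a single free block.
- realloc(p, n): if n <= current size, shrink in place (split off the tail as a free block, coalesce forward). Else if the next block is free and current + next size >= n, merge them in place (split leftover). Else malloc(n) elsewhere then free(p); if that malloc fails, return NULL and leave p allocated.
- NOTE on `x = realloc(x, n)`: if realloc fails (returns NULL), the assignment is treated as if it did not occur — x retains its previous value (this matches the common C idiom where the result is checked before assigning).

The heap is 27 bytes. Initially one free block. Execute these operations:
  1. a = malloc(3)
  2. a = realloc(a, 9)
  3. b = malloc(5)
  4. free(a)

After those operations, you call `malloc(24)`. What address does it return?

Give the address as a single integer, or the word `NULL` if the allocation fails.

Op 1: a = malloc(3) -> a = 0; heap: [0-2 ALLOC][3-26 FREE]
Op 2: a = realloc(a, 9) -> a = 0; heap: [0-8 ALLOC][9-26 FREE]
Op 3: b = malloc(5) -> b = 9; heap: [0-8 ALLOC][9-13 ALLOC][14-26 FREE]
Op 4: free(a) -> (freed a); heap: [0-8 FREE][9-13 ALLOC][14-26 FREE]
malloc(24): first-fit scan over [0-8 FREE][9-13 ALLOC][14-26 FREE] -> NULL

Answer: NULL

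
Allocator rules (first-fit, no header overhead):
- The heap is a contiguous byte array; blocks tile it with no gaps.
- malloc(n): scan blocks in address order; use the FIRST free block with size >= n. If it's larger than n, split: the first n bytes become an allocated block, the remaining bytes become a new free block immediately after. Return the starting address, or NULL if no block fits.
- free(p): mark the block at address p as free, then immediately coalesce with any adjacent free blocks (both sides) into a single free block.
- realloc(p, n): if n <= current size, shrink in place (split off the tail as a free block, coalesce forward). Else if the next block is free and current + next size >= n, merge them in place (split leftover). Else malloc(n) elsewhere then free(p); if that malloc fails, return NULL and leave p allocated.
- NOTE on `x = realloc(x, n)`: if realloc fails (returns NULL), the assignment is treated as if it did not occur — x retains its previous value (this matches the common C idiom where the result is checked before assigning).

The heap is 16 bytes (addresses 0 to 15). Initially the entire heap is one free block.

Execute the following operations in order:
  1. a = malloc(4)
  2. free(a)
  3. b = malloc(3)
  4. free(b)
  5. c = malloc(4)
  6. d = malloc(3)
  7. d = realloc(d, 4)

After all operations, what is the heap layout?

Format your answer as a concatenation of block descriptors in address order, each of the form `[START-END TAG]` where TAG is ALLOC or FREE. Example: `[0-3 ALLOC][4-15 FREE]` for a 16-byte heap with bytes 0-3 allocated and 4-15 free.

Answer: [0-3 ALLOC][4-7 ALLOC][8-15 FREE]

Derivation:
Op 1: a = malloc(4) -> a = 0; heap: [0-3 ALLOC][4-15 FREE]
Op 2: free(a) -> (freed a); heap: [0-15 FREE]
Op 3: b = malloc(3) -> b = 0; heap: [0-2 ALLOC][3-15 FREE]
Op 4: free(b) -> (freed b); heap: [0-15 FREE]
Op 5: c = malloc(4) -> c = 0; heap: [0-3 ALLOC][4-15 FREE]
Op 6: d = malloc(3) -> d = 4; heap: [0-3 ALLOC][4-6 ALLOC][7-15 FREE]
Op 7: d = realloc(d, 4) -> d = 4; heap: [0-3 ALLOC][4-7 ALLOC][8-15 FREE]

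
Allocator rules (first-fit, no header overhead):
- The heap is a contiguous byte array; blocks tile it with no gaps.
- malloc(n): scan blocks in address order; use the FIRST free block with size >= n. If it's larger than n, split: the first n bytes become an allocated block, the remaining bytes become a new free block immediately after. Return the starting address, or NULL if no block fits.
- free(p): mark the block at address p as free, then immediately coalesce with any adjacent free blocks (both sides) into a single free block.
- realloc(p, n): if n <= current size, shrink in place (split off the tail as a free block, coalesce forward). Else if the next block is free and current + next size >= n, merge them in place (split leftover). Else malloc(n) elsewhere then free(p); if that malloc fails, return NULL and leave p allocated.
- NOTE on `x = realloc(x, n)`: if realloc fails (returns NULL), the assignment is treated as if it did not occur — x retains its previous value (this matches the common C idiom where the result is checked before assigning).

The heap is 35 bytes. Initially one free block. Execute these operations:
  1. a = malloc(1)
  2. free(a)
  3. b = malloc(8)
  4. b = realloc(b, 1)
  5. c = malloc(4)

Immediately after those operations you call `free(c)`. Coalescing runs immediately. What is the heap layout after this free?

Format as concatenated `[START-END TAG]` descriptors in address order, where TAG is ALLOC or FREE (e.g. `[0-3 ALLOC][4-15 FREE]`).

Op 1: a = malloc(1) -> a = 0; heap: [0-0 ALLOC][1-34 FREE]
Op 2: free(a) -> (freed a); heap: [0-34 FREE]
Op 3: b = malloc(8) -> b = 0; heap: [0-7 ALLOC][8-34 FREE]
Op 4: b = realloc(b, 1) -> b = 0; heap: [0-0 ALLOC][1-34 FREE]
Op 5: c = malloc(4) -> c = 1; heap: [0-0 ALLOC][1-4 ALLOC][5-34 FREE]
free(c): c = 1 -> block [1-4 ALLOC]; mark free, coalesce with adjacent free neighbors -> [0-0 ALLOC][1-34 FREE]

Answer: [0-0 ALLOC][1-34 FREE]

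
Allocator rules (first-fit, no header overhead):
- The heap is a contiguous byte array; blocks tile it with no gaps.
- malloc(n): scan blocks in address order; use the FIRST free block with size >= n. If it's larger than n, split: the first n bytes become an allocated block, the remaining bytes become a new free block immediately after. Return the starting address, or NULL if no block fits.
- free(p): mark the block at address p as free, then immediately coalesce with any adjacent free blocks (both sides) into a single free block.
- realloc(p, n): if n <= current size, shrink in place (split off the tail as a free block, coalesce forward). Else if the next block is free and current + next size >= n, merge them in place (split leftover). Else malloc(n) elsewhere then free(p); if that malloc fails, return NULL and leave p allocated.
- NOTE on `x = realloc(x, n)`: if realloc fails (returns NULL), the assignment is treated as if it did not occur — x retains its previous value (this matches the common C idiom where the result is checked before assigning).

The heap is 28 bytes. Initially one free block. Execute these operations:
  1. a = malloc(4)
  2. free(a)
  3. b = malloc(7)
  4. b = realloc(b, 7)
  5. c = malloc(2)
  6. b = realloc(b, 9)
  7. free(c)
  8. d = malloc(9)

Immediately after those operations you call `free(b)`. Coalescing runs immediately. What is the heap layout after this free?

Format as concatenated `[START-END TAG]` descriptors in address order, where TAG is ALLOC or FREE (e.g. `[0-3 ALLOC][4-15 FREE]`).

Op 1: a = malloc(4) -> a = 0; heap: [0-3 ALLOC][4-27 FREE]
Op 2: free(a) -> (freed a); heap: [0-27 FREE]
Op 3: b = malloc(7) -> b = 0; heap: [0-6 ALLOC][7-27 FREE]
Op 4: b = realloc(b, 7) -> b = 0; heap: [0-6 ALLOC][7-27 FREE]
Op 5: c = malloc(2) -> c = 7; heap: [0-6 ALLOC][7-8 ALLOC][9-27 FREE]
Op 6: b = realloc(b, 9) -> b = 9; heap: [0-6 FREE][7-8 ALLOC][9-17 ALLOC][18-27 FREE]
Op 7: free(c) -> (freed c); heap: [0-8 FREE][9-17 ALLOC][18-27 FREE]
Op 8: d = malloc(9) -> d = 0; heap: [0-8 ALLOC][9-17 ALLOC][18-27 FREE]
free(b): b = 9 -> block [9-17 ALLOC]; mark free, coalesce with adjacent free neighbors -> [0-8 ALLOC][9-27 FREE]

Answer: [0-8 ALLOC][9-27 FREE]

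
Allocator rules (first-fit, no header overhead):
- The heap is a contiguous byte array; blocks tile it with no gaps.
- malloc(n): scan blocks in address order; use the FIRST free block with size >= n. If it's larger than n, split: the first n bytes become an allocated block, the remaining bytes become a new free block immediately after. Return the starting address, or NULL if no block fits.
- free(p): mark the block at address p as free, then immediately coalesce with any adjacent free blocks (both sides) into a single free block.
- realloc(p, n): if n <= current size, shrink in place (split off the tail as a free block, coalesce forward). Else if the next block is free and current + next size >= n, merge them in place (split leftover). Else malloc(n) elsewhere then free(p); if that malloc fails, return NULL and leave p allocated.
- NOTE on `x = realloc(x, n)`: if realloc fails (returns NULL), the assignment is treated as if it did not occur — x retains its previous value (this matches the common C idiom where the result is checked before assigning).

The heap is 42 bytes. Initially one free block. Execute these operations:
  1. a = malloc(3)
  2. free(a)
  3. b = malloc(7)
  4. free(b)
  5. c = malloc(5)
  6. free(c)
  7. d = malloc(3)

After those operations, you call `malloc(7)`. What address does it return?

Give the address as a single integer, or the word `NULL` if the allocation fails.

Answer: 3

Derivation:
Op 1: a = malloc(3) -> a = 0; heap: [0-2 ALLOC][3-41 FREE]
Op 2: free(a) -> (freed a); heap: [0-41 FREE]
Op 3: b = malloc(7) -> b = 0; heap: [0-6 ALLOC][7-41 FREE]
Op 4: free(b) -> (freed b); heap: [0-41 FREE]
Op 5: c = malloc(5) -> c = 0; heap: [0-4 ALLOC][5-41 FREE]
Op 6: free(c) -> (freed c); heap: [0-41 FREE]
Op 7: d = malloc(3) -> d = 0; heap: [0-2 ALLOC][3-41 FREE]
malloc(7): first-fit scan over [0-2 ALLOC][3-41 FREE] -> 3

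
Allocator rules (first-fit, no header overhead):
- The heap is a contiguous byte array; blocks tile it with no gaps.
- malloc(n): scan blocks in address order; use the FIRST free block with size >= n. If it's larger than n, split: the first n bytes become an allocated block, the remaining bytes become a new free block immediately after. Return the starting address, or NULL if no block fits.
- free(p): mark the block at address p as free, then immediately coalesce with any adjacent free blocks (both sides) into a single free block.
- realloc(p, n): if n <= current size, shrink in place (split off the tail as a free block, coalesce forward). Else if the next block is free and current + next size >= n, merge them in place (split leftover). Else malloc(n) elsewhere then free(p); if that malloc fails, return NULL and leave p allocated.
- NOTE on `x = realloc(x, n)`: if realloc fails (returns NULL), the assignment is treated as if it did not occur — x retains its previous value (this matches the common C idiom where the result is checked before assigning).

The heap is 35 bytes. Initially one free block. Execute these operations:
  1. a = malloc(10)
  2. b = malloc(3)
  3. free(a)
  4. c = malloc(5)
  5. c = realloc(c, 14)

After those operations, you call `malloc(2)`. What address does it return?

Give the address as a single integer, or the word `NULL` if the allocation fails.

Answer: 0

Derivation:
Op 1: a = malloc(10) -> a = 0; heap: [0-9 ALLOC][10-34 FREE]
Op 2: b = malloc(3) -> b = 10; heap: [0-9 ALLOC][10-12 ALLOC][13-34 FREE]
Op 3: free(a) -> (freed a); heap: [0-9 FREE][10-12 ALLOC][13-34 FREE]
Op 4: c = malloc(5) -> c = 0; heap: [0-4 ALLOC][5-9 FREE][10-12 ALLOC][13-34 FREE]
Op 5: c = realloc(c, 14) -> c = 13; heap: [0-9 FREE][10-12 ALLOC][13-26 ALLOC][27-34 FREE]
malloc(2): first-fit scan over [0-9 FREE][10-12 ALLOC][13-26 ALLOC][27-34 FREE] -> 0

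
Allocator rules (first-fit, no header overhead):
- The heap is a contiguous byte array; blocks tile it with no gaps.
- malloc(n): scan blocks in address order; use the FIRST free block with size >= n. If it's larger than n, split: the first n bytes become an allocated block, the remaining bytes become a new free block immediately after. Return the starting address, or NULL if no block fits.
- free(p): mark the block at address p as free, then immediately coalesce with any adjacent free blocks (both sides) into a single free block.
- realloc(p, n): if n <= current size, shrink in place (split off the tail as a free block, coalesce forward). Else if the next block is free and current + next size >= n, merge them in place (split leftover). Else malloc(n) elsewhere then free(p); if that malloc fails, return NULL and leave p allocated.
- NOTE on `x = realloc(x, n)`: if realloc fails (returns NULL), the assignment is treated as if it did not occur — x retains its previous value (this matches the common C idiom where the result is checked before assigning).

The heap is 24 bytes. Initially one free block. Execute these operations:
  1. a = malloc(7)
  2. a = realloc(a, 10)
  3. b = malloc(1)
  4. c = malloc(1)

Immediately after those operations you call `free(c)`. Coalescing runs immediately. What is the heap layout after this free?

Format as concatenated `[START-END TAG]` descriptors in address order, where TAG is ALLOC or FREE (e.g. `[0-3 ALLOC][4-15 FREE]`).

Op 1: a = malloc(7) -> a = 0; heap: [0-6 ALLOC][7-23 FREE]
Op 2: a = realloc(a, 10) -> a = 0; heap: [0-9 ALLOC][10-23 FREE]
Op 3: b = malloc(1) -> b = 10; heap: [0-9 ALLOC][10-10 ALLOC][11-23 FREE]
Op 4: c = malloc(1) -> c = 11; heap: [0-9 ALLOC][10-10 ALLOC][11-11 ALLOC][12-23 FREE]
free(c): c = 11 -> block [11-11 ALLOC]; mark free, coalesce with adjacent free neighbors -> [0-9 ALLOC][10-10 ALLOC][11-23 FREE]

Answer: [0-9 ALLOC][10-10 ALLOC][11-23 FREE]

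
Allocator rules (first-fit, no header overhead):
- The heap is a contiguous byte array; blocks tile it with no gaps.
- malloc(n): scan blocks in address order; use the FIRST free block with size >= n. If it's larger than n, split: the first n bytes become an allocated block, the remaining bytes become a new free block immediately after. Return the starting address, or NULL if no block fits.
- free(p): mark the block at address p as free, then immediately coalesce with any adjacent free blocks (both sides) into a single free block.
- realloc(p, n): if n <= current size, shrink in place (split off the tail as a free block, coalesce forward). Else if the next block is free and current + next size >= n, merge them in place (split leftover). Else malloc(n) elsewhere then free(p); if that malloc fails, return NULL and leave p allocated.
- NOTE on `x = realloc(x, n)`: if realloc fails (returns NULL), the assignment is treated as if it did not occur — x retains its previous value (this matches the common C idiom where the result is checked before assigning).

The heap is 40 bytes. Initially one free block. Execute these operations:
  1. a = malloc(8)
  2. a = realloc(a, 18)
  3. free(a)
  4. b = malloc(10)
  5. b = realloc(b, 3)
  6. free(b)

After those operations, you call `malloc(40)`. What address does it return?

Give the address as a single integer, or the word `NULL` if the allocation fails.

Answer: 0

Derivation:
Op 1: a = malloc(8) -> a = 0; heap: [0-7 ALLOC][8-39 FREE]
Op 2: a = realloc(a, 18) -> a = 0; heap: [0-17 ALLOC][18-39 FREE]
Op 3: free(a) -> (freed a); heap: [0-39 FREE]
Op 4: b = malloc(10) -> b = 0; heap: [0-9 ALLOC][10-39 FREE]
Op 5: b = realloc(b, 3) -> b = 0; heap: [0-2 ALLOC][3-39 FREE]
Op 6: free(b) -> (freed b); heap: [0-39 FREE]
malloc(40): first-fit scan over [0-39 FREE] -> 0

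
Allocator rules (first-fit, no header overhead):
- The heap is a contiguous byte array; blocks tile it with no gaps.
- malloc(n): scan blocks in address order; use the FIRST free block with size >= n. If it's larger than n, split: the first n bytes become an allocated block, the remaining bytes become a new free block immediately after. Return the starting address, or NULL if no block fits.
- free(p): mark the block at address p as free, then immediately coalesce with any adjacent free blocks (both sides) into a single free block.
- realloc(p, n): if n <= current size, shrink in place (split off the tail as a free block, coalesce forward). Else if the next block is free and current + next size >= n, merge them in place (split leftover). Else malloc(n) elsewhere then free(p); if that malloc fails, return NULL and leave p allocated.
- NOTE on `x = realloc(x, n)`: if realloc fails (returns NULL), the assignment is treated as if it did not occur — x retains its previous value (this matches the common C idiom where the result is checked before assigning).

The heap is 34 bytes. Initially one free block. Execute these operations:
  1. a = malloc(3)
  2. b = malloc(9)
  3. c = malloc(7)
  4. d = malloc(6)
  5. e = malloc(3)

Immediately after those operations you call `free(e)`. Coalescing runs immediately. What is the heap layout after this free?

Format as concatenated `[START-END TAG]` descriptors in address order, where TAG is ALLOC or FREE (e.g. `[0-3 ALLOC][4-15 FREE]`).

Answer: [0-2 ALLOC][3-11 ALLOC][12-18 ALLOC][19-24 ALLOC][25-33 FREE]

Derivation:
Op 1: a = malloc(3) -> a = 0; heap: [0-2 ALLOC][3-33 FREE]
Op 2: b = malloc(9) -> b = 3; heap: [0-2 ALLOC][3-11 ALLOC][12-33 FREE]
Op 3: c = malloc(7) -> c = 12; heap: [0-2 ALLOC][3-11 ALLOC][12-18 ALLOC][19-33 FREE]
Op 4: d = malloc(6) -> d = 19; heap: [0-2 ALLOC][3-11 ALLOC][12-18 ALLOC][19-24 ALLOC][25-33 FREE]
Op 5: e = malloc(3) -> e = 25; heap: [0-2 ALLOC][3-11 ALLOC][12-18 ALLOC][19-24 ALLOC][25-27 ALLOC][28-33 FREE]
free(e): e = 25 -> block [25-27 ALLOC]; mark free, coalesce with adjacent free neighbors -> [0-2 ALLOC][3-11 ALLOC][12-18 ALLOC][19-24 ALLOC][25-33 FREE]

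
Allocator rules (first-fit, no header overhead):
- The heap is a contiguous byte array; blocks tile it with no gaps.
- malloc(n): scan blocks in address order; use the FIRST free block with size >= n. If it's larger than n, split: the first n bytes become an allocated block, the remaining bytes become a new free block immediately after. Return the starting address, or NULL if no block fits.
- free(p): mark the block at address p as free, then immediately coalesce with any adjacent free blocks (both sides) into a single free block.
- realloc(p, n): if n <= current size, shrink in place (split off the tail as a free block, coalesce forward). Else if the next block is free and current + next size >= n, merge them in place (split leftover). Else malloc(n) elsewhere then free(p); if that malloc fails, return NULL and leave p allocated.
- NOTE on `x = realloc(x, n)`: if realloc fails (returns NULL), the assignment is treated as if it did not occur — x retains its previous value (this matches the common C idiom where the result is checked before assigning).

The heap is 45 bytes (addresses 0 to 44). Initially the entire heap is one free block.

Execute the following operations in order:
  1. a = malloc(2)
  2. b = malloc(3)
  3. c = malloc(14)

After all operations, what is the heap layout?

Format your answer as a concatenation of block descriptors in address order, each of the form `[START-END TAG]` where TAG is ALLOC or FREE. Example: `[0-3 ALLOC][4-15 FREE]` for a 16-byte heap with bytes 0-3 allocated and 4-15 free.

Answer: [0-1 ALLOC][2-4 ALLOC][5-18 ALLOC][19-44 FREE]

Derivation:
Op 1: a = malloc(2) -> a = 0; heap: [0-1 ALLOC][2-44 FREE]
Op 2: b = malloc(3) -> b = 2; heap: [0-1 ALLOC][2-4 ALLOC][5-44 FREE]
Op 3: c = malloc(14) -> c = 5; heap: [0-1 ALLOC][2-4 ALLOC][5-18 ALLOC][19-44 FREE]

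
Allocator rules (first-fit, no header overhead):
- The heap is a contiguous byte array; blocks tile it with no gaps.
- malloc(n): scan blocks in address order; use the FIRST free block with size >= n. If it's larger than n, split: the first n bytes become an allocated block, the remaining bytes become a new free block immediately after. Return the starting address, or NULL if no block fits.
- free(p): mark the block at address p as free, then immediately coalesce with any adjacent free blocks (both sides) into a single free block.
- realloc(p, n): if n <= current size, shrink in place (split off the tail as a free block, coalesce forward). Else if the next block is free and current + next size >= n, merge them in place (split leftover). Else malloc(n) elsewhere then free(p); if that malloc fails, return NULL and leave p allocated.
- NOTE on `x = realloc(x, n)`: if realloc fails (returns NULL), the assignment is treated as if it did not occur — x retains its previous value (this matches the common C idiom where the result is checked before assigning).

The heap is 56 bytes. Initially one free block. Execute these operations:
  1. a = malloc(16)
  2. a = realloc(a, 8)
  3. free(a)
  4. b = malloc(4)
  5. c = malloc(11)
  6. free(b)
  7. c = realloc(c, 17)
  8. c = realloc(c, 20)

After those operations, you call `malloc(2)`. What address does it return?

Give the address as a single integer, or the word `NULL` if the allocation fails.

Answer: 0

Derivation:
Op 1: a = malloc(16) -> a = 0; heap: [0-15 ALLOC][16-55 FREE]
Op 2: a = realloc(a, 8) -> a = 0; heap: [0-7 ALLOC][8-55 FREE]
Op 3: free(a) -> (freed a); heap: [0-55 FREE]
Op 4: b = malloc(4) -> b = 0; heap: [0-3 ALLOC][4-55 FREE]
Op 5: c = malloc(11) -> c = 4; heap: [0-3 ALLOC][4-14 ALLOC][15-55 FREE]
Op 6: free(b) -> (freed b); heap: [0-3 FREE][4-14 ALLOC][15-55 FREE]
Op 7: c = realloc(c, 17) -> c = 4; heap: [0-3 FREE][4-20 ALLOC][21-55 FREE]
Op 8: c = realloc(c, 20) -> c = 4; heap: [0-3 FREE][4-23 ALLOC][24-55 FREE]
malloc(2): first-fit scan over [0-3 FREE][4-23 ALLOC][24-55 FREE] -> 0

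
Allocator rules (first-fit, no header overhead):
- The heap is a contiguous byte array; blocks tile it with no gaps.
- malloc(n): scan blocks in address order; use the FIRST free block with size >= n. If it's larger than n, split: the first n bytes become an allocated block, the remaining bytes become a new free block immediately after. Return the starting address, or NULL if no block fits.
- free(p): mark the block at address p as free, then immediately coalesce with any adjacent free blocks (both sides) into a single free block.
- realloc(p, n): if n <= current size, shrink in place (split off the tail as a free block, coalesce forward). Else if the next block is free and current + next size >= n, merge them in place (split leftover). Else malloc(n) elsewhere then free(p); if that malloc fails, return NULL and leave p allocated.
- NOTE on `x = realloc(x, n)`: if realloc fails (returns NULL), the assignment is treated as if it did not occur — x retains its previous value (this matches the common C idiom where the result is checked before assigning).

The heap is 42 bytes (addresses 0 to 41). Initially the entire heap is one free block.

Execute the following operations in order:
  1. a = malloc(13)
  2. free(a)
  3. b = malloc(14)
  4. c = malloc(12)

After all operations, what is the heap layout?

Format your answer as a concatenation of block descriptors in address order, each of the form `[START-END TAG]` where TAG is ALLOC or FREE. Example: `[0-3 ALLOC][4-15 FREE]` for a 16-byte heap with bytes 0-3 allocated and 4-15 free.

Op 1: a = malloc(13) -> a = 0; heap: [0-12 ALLOC][13-41 FREE]
Op 2: free(a) -> (freed a); heap: [0-41 FREE]
Op 3: b = malloc(14) -> b = 0; heap: [0-13 ALLOC][14-41 FREE]
Op 4: c = malloc(12) -> c = 14; heap: [0-13 ALLOC][14-25 ALLOC][26-41 FREE]

Answer: [0-13 ALLOC][14-25 ALLOC][26-41 FREE]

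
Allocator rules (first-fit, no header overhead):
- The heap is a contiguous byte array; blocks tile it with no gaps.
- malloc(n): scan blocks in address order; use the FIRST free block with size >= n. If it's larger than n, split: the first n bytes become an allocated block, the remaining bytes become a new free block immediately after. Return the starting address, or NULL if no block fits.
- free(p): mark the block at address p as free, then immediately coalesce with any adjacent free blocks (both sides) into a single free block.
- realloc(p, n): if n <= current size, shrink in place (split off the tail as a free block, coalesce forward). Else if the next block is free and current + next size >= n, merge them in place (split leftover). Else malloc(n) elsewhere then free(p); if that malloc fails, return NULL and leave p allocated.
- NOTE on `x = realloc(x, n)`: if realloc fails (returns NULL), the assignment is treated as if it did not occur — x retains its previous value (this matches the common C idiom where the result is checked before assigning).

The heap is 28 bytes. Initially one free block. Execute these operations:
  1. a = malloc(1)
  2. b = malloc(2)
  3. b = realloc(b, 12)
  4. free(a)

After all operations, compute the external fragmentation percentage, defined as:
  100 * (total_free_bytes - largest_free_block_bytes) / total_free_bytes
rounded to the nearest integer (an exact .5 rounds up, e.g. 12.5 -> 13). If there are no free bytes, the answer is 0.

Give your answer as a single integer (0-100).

Op 1: a = malloc(1) -> a = 0; heap: [0-0 ALLOC][1-27 FREE]
Op 2: b = malloc(2) -> b = 1; heap: [0-0 ALLOC][1-2 ALLOC][3-27 FREE]
Op 3: b = realloc(b, 12) -> b = 1; heap: [0-0 ALLOC][1-12 ALLOC][13-27 FREE]
Op 4: free(a) -> (freed a); heap: [0-0 FREE][1-12 ALLOC][13-27 FREE]
Free blocks: [1 15] total_free=16 largest=15 -> 100*(16-15)/16 = 100/16 = 6.25 -> rounds to 6

Answer: 6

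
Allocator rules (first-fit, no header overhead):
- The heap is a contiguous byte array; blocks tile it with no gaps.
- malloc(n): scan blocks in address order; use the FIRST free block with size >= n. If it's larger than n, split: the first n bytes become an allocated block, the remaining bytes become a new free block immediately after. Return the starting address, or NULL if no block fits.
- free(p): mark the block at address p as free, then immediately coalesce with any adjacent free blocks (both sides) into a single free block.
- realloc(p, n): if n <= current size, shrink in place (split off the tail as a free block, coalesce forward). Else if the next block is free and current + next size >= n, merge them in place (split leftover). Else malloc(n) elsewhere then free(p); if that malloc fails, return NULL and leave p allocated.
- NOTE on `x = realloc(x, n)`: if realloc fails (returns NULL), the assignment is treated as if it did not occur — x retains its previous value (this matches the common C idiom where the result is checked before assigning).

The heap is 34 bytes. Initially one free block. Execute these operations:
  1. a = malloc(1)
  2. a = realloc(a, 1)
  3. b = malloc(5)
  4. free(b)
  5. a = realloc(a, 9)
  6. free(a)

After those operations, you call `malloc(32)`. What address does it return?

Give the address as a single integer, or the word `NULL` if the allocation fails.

Op 1: a = malloc(1) -> a = 0; heap: [0-0 ALLOC][1-33 FREE]
Op 2: a = realloc(a, 1) -> a = 0; heap: [0-0 ALLOC][1-33 FREE]
Op 3: b = malloc(5) -> b = 1; heap: [0-0 ALLOC][1-5 ALLOC][6-33 FREE]
Op 4: free(b) -> (freed b); heap: [0-0 ALLOC][1-33 FREE]
Op 5: a = realloc(a, 9) -> a = 0; heap: [0-8 ALLOC][9-33 FREE]
Op 6: free(a) -> (freed a); heap: [0-33 FREE]
malloc(32): first-fit scan over [0-33 FREE] -> 0

Answer: 0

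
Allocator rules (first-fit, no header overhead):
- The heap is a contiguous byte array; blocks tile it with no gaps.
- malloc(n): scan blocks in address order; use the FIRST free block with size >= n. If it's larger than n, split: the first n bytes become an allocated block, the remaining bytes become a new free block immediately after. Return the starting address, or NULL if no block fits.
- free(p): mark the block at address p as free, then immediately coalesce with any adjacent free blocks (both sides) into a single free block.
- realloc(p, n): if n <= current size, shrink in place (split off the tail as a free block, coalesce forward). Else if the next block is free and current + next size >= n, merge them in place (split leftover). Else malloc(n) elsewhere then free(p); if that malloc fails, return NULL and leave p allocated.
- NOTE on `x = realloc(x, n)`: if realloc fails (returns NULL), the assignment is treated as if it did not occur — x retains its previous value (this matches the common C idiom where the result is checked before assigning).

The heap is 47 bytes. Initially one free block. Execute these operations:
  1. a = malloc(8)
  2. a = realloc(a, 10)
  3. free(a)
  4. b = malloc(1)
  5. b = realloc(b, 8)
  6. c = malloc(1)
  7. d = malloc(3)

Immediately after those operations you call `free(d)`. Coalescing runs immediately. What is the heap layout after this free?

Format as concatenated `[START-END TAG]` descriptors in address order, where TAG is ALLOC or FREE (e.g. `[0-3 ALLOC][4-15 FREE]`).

Answer: [0-7 ALLOC][8-8 ALLOC][9-46 FREE]

Derivation:
Op 1: a = malloc(8) -> a = 0; heap: [0-7 ALLOC][8-46 FREE]
Op 2: a = realloc(a, 10) -> a = 0; heap: [0-9 ALLOC][10-46 FREE]
Op 3: free(a) -> (freed a); heap: [0-46 FREE]
Op 4: b = malloc(1) -> b = 0; heap: [0-0 ALLOC][1-46 FREE]
Op 5: b = realloc(b, 8) -> b = 0; heap: [0-7 ALLOC][8-46 FREE]
Op 6: c = malloc(1) -> c = 8; heap: [0-7 ALLOC][8-8 ALLOC][9-46 FREE]
Op 7: d = malloc(3) -> d = 9; heap: [0-7 ALLOC][8-8 ALLOC][9-11 ALLOC][12-46 FREE]
free(d): d = 9 -> block [9-11 ALLOC]; mark free, coalesce with adjacent free neighbors -> [0-7 ALLOC][8-8 ALLOC][9-46 FREE]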